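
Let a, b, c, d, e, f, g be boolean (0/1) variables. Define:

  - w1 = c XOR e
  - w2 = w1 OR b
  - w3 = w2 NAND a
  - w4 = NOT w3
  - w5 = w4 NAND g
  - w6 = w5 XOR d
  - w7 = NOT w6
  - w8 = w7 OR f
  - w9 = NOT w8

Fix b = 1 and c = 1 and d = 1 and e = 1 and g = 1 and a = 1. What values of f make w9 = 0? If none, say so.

Check with b = 1 and c = 1 and d = 1 and e = 1 and g = 1 and a = 1 and f=1:
w1 = c XOR e = 1 XOR 1 = 0
w2 = w1 OR b = 0 OR 1 = 1
w3 = w2 NAND a = 1 NAND 1 = 0
w4 = NOT w3 = NOT 0 = 1
w5 = w4 NAND g = 1 NAND 1 = 0
w6 = w5 XOR d = 0 XOR 1 = 1
w7 = NOT w6 = NOT 1 = 0
w8 = w7 OR f = 0 OR 1 = 1
w9 = NOT w8 = NOT 1 = 0
So w9 = 0.

f=1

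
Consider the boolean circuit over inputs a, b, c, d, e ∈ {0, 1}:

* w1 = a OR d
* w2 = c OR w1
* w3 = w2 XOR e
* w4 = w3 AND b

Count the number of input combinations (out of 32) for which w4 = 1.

w4 = w3 AND b must be 1, so both w3 = 1 and b = 1.
w3 = w2 XOR e must be 1, so w2 and e differ.
Enumerating the 32 input combinations, 8 give w4 = 1 and 24 give w4 = 0.

8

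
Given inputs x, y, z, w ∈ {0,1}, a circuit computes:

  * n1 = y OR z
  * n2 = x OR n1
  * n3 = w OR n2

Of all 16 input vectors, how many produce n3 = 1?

n3 = w OR n2 must be 1, so at least one of w, n2 is 1.
Enumerating the 16 input combinations, 15 give n3 = 1 and 1 give n3 = 0.

15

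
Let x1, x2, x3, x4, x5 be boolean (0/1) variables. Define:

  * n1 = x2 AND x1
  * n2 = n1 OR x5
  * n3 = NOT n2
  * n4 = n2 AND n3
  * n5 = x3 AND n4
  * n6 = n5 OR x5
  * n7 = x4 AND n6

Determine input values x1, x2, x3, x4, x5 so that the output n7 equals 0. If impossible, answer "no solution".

x1=1, x2=1, x3=1, x4=1, x5=0

Check with x1=1, x2=1, x3=1, x4=1, x5=0:
n1 = x2 AND x1 = 1 AND 1 = 1
n2 = n1 OR x5 = 1 OR 0 = 1
n3 = NOT n2 = NOT 1 = 0
n4 = n2 AND n3 = 1 AND 0 = 0
n5 = x3 AND n4 = 1 AND 0 = 0
n6 = n5 OR x5 = 0 OR 0 = 0
n7 = x4 AND n6 = 1 AND 0 = 0
So n7 = 0 as required.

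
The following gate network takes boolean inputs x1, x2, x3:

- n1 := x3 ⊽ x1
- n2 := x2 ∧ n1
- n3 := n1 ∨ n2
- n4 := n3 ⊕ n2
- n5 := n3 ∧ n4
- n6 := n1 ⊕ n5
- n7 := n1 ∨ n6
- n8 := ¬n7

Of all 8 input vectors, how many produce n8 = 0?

2

n8 = ¬n7 must be 0, so n7 = 1.
Satisfying assignments:
  x1=0, x2=0, x3=0
  x1=0, x2=1, x3=0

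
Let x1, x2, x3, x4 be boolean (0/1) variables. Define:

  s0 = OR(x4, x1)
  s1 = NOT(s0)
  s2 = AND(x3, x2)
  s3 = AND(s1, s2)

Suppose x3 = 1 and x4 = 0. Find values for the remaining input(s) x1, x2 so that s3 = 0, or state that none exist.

x1=1, x2=1

s3 = AND(s1, s2) must be 0, so at least one of s1, s2 is 0.
Check with x3 = 1 and x4 = 0 and x1=1, x2=1:
s0 = OR(x4, x1) = OR(0, 1) = 1
s1 = NOT(s0) = NOT 1 = 0
s2 = AND(x3, x2) = AND(1, 1) = 1
s3 = AND(s1, s2) = AND(0, 1) = 0
So s3 = 0.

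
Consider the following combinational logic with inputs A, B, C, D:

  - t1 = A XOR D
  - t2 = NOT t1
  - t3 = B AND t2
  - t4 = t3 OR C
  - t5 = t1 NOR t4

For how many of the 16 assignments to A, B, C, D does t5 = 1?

t5 = t1 NOR t4 must be 1, so both t1 = 0 and t4 = 0.
t1 = A XOR D must be 0, so A and D are equal.
t4 = t3 OR C must be 0, so both t3 = 0 and C = 0.
Enumerating the 16 input combinations, 2 give t5 = 1 and 14 give t5 = 0.

2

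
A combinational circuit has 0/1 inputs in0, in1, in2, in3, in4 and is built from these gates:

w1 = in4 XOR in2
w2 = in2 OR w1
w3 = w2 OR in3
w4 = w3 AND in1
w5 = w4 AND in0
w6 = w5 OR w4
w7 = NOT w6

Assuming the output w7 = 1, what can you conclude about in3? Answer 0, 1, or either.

either

Both values of in3 occur among assignments with w7 = 1:
  in3=0: in0=0, in1=0, in2=0, in3=0, in4=0
  in3=1: in0=0, in1=0, in2=0, in3=1, in4=0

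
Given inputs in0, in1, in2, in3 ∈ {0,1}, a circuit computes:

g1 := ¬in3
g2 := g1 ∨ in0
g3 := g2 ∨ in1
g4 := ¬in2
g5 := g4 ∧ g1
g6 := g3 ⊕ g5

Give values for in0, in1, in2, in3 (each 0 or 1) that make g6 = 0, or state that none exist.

in0=0, in1=0, in2=0, in3=1

g6 = g3 ⊕ g5 must be 0, so g3 and g5 are equal.
Check with in0=0, in1=0, in2=0, in3=1:
g1 = ¬in3 = ¬1 = 0
g2 = g1 ∨ in0 = 0 ∨ 0 = 0
g3 = g2 ∨ in1 = 0 ∨ 0 = 0
g4 = ¬in2 = ¬0 = 1
g5 = g4 ∧ g1 = 1 ∧ 0 = 0
g6 = g3 ⊕ g5 = 0 ⊕ 0 = 0
So g6 = 0 as required.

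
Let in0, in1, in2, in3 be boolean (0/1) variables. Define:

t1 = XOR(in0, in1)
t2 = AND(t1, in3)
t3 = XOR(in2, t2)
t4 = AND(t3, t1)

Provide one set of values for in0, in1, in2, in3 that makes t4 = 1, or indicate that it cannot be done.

in0=1 in1=0 in2=1 in3=0

Check with in0=1 in1=0 in2=1 in3=0:
t1 = XOR(in0, in1) = XOR(1, 0) = 1
t2 = AND(t1, in3) = AND(1, 0) = 0
t3 = XOR(in2, t2) = XOR(1, 0) = 1
t4 = AND(t3, t1) = AND(1, 1) = 1
So t4 = 1 as required.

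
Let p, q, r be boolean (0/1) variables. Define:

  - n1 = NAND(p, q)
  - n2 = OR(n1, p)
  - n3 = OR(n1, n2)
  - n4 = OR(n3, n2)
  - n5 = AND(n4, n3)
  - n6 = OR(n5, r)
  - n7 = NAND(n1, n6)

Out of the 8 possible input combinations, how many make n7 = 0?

6

n7 = NAND(n1, n6) must be 0, so both n1 = 1 and n6 = 1.
Satisfying assignments:
  p=0, q=0, r=0
  p=0, q=0, r=1
  p=0, q=1, r=0
  p=0, q=1, r=1
  p=1, q=0, r=0
  p=1, q=0, r=1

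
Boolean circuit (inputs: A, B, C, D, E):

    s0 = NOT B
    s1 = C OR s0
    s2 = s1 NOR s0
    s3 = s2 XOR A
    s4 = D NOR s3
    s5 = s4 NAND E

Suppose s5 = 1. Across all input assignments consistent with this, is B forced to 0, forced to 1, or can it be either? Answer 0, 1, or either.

either

Both values of B occur among assignments with s5 = 1:
  B=0: A=0, B=0, C=0, D=0, E=0
  B=1: A=0, B=1, C=0, D=0, E=0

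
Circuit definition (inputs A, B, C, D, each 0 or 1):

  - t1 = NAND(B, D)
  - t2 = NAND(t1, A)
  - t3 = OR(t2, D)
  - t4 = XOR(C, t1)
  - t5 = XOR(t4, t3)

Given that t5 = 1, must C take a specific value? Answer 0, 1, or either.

either

Both values of C occur among assignments with t5 = 1:
  C=0: A=0, B=1, C=0, D=1
  C=1: A=0, B=0, C=1, D=0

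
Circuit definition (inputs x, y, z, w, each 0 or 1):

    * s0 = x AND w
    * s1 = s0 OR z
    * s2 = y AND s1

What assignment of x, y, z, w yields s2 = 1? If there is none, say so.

x=0 y=1 z=1 w=1

s2 = y AND s1 must be 1, so both y = 1 and s1 = 1.
s1 = s0 OR z must be 1, so at least one of s0, z is 1.
Check with x=0 y=1 z=1 w=1:
s0 = x AND w = 0 AND 1 = 0
s1 = s0 OR z = 0 OR 1 = 1
s2 = y AND s1 = 1 AND 1 = 1
So s2 = 1 as required.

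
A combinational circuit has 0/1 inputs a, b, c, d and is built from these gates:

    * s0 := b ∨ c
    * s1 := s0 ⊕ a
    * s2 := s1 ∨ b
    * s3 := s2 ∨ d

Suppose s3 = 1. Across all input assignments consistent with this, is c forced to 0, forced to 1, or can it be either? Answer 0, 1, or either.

either

Both values of c occur among assignments with s3 = 1:
  c=0: a=0, b=0, c=0, d=1
  c=1: a=0, b=0, c=1, d=0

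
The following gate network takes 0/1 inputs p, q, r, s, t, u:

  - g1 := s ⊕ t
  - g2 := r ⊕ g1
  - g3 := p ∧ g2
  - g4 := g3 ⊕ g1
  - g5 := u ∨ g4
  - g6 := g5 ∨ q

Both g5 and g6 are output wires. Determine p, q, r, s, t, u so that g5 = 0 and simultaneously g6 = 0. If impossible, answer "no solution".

Check with p=0, q=0, r=1, s=1, t=1, u=0:
g1 = s ⊕ t = 1 ⊕ 1 = 0
g2 = r ⊕ g1 = 1 ⊕ 0 = 1
g3 = p ∧ g2 = 0 ∧ 1 = 0
g4 = g3 ⊕ g1 = 0 ⊕ 0 = 0
g5 = u ∨ g4 = 0 ∨ 0 = 0
g6 = g5 ∨ q = 0 ∨ 0 = 0
So g5 = 0 and g6 = 0.

p=0, q=0, r=1, s=1, t=1, u=0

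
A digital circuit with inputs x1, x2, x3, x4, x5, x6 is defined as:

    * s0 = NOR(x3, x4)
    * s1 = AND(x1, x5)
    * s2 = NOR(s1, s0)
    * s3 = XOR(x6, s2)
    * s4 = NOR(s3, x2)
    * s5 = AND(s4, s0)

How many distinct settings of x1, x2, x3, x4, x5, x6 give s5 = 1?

4

s5 = AND(s4, s0) must be 1, so both s4 = 1 and s0 = 1.
s4 = NOR(s3, x2) must be 1, so both s3 = 0 and x2 = 0.
s0 = NOR(x3, x4) must be 1, so both x3 = 0 and x4 = 0.
Satisfying assignments:
  x1=0, x2=0, x3=0, x4=0, x5=0, x6=0
  x1=0, x2=0, x3=0, x4=0, x5=1, x6=0
  x1=1, x2=0, x3=0, x4=0, x5=0, x6=0
  x1=1, x2=0, x3=0, x4=0, x5=1, x6=0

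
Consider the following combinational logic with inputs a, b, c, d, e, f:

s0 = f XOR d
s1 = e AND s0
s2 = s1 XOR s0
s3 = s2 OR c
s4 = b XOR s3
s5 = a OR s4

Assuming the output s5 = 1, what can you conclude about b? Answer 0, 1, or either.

Both values of b occur among assignments with s5 = 1:
  b=0: a=0, b=0, c=0, d=0, e=0, f=1
  b=1: a=0, b=1, c=0, d=0, e=0, f=0

either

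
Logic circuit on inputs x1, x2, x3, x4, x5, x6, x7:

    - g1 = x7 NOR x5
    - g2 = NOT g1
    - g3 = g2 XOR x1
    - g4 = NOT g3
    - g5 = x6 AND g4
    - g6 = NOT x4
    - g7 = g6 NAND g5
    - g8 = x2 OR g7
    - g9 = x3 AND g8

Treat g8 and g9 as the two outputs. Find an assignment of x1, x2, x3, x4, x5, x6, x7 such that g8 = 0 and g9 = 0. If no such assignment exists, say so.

Check with x1=1, x2=0, x3=1, x4=0, x5=1, x6=1, x7=1:
g1 = x7 NOR x5 = 1 NOR 1 = 0
g2 = NOT g1 = NOT 0 = 1
g3 = g2 XOR x1 = 1 XOR 1 = 0
g4 = NOT g3 = NOT 0 = 1
g5 = x6 AND g4 = 1 AND 1 = 1
g6 = NOT x4 = NOT 0 = 1
g7 = g6 NAND g5 = 1 NAND 1 = 0
g8 = x2 OR g7 = 0 OR 0 = 0
g9 = x3 AND g8 = 1 AND 0 = 0
So g8 = 0 and g9 = 0.

x1=1, x2=0, x3=1, x4=0, x5=1, x6=1, x7=1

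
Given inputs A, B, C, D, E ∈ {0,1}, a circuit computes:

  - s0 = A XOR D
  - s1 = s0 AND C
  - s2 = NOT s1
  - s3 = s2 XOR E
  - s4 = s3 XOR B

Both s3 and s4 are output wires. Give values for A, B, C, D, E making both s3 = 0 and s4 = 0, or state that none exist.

A=1 B=0 C=1 D=0 E=0

Check with A=1 B=0 C=1 D=0 E=0:
s0 = A XOR D = 1 XOR 0 = 1
s1 = s0 AND C = 1 AND 1 = 1
s2 = NOT s1 = NOT 1 = 0
s3 = s2 XOR E = 0 XOR 0 = 0
s4 = s3 XOR B = 0 XOR 0 = 0
So s3 = 0 and s4 = 0.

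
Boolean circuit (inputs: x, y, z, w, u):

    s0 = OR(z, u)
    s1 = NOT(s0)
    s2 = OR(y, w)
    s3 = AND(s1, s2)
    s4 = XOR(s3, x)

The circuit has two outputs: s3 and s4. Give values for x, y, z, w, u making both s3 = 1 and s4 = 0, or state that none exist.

x=1, y=1, z=0, w=1, u=0

Check with x=1, y=1, z=0, w=1, u=0:
s0 = OR(z, u) = OR(0, 0) = 0
s1 = NOT(s0) = NOT 0 = 1
s2 = OR(y, w) = OR(1, 1) = 1
s3 = AND(s1, s2) = AND(1, 1) = 1
s4 = XOR(s3, x) = XOR(1, 1) = 0
So s3 = 1 and s4 = 0.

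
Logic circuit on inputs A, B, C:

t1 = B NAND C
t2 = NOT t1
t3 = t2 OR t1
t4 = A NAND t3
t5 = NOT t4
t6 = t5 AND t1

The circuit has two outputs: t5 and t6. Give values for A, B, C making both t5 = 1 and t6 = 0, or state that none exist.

A=1 B=1 C=1

Check with A=1 B=1 C=1:
t1 = B NAND C = 1 NAND 1 = 0
t2 = NOT t1 = NOT 0 = 1
t3 = t2 OR t1 = 1 OR 0 = 1
t4 = A NAND t3 = 1 NAND 1 = 0
t5 = NOT t4 = NOT 0 = 1
t6 = t5 AND t1 = 1 AND 0 = 0
So t5 = 1 and t6 = 0.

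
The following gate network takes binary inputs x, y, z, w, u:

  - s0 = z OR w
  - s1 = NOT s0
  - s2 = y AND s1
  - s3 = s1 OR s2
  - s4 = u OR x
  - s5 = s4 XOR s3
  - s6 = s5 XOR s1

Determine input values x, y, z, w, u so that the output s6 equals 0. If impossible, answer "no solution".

s6 = s5 XOR s1 must be 0, so s5 and s1 are equal.
Check with x=0, y=1, z=0, w=0, u=0:
s0 = z OR w = 0 OR 0 = 0
s1 = NOT s0 = NOT 0 = 1
s2 = y AND s1 = 1 AND 1 = 1
s3 = s1 OR s2 = 1 OR 1 = 1
s4 = u OR x = 0 OR 0 = 0
s5 = s4 XOR s3 = 0 XOR 1 = 1
s6 = s5 XOR s1 = 1 XOR 1 = 0
So s6 = 0 as required.

x=0, y=1, z=0, w=0, u=0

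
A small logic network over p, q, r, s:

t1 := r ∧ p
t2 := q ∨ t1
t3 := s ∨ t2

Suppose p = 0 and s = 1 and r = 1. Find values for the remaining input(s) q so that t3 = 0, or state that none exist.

no solution exists

With p = 0 and s = 1 and r = 1 fixed, none of the 2 settings of q give t3 = 0.
For example, with q=1:
t1 = r ∧ p = 1 ∧ 0 = 0
t2 = q ∨ t1 = 1 ∨ 0 = 1
t3 = s ∨ t2 = 1 ∨ 1 = 1
giving t3 = 1 ≠ 0.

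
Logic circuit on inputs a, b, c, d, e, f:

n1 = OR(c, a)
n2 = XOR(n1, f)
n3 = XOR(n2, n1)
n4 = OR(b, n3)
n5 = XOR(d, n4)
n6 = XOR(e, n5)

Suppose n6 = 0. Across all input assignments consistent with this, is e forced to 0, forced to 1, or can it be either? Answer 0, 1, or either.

Both values of e occur among assignments with n6 = 0:
  e=0: a=0, b=0, c=0, d=0, e=0, f=0
  e=1: a=0, b=0, c=0, d=0, e=1, f=1

either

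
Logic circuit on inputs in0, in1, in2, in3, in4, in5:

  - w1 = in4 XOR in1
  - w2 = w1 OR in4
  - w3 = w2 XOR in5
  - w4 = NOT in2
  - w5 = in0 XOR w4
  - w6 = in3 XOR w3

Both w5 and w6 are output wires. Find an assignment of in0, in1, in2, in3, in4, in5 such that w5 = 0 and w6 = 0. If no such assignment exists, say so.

in0=1, in1=0, in2=0, in3=0, in4=0, in5=0

Check with in0=1, in1=0, in2=0, in3=0, in4=0, in5=0:
w1 = in4 XOR in1 = 0 XOR 0 = 0
w2 = w1 OR in4 = 0 OR 0 = 0
w3 = w2 XOR in5 = 0 XOR 0 = 0
w4 = NOT in2 = NOT 0 = 1
w5 = in0 XOR w4 = 1 XOR 1 = 0
w6 = in3 XOR w3 = 0 XOR 0 = 0
So w5 = 0 and w6 = 0.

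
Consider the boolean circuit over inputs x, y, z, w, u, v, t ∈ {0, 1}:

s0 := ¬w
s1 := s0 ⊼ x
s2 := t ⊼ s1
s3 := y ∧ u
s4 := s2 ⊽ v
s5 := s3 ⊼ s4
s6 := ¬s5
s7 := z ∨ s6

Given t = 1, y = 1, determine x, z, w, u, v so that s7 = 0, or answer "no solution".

x=1, z=0, w=1, u=1, v=1

Check with t = 1, y = 1 and x=1, z=0, w=1, u=1, v=1:
s0 = ¬w = ¬1 = 0
s1 = s0 ⊼ x = 0 ⊼ 1 = 1
s2 = t ⊼ s1 = 1 ⊼ 1 = 0
s3 = y ∧ u = 1 ∧ 1 = 1
s4 = s2 ⊽ v = 0 ⊽ 1 = 0
s5 = s3 ⊼ s4 = 1 ⊼ 0 = 1
s6 = ¬s5 = ¬1 = 0
s7 = z ∨ s6 = 0 ∨ 0 = 0
So s7 = 0.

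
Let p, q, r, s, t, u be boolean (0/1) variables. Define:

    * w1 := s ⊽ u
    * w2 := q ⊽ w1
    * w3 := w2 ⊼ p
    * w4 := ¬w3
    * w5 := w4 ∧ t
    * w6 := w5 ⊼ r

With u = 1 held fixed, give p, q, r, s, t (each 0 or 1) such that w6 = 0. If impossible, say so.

p=1, q=0, r=1, s=1, t=1

Check with u = 1 and p=1, q=0, r=1, s=1, t=1:
w1 = s ⊽ u = 1 ⊽ 1 = 0
w2 = q ⊽ w1 = 0 ⊽ 0 = 1
w3 = w2 ⊼ p = 1 ⊼ 1 = 0
w4 = ¬w3 = ¬0 = 1
w5 = w4 ∧ t = 1 ∧ 1 = 1
w6 = w5 ⊼ r = 1 ⊼ 1 = 0
So w6 = 0.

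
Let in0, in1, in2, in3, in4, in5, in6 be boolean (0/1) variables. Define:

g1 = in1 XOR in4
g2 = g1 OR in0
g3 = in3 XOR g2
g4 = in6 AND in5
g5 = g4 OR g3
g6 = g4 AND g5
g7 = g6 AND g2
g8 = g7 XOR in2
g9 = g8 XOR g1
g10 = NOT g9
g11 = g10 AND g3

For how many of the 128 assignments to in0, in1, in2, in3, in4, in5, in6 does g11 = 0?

96

g11 = g10 AND g3 must be 0, so at least one of g10, g3 is 0.
Enumerating the 128 input combinations, 96 give g11 = 0 and 32 give g11 = 1.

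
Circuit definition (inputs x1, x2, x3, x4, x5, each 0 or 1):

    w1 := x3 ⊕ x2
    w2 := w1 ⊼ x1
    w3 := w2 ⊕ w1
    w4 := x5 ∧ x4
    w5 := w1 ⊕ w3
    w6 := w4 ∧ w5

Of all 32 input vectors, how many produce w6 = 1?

w6 = w4 ∧ w5 must be 1, so both w4 = 1 and w5 = 1.
Satisfying assignments:
  x1=0, x2=0, x3=0, x4=1, x5=1
  x1=0, x2=0, x3=1, x4=1, x5=1
  x1=0, x2=1, x3=0, x4=1, x5=1
  x1=0, x2=1, x3=1, x4=1, x5=1
  x1=1, x2=0, x3=0, x4=1, x5=1
  x1=1, x2=1, x3=1, x4=1, x5=1

6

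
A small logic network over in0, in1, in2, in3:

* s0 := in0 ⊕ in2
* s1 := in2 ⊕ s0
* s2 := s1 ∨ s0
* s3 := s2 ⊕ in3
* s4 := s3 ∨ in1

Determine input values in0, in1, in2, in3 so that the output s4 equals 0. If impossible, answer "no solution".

in0=0, in1=0, in2=1, in3=1

Check with in0=0, in1=0, in2=1, in3=1:
s0 = in0 ⊕ in2 = 0 ⊕ 1 = 1
s1 = in2 ⊕ s0 = 1 ⊕ 1 = 0
s2 = s1 ∨ s0 = 0 ∨ 1 = 1
s3 = s2 ⊕ in3 = 1 ⊕ 1 = 0
s4 = s3 ∨ in1 = 0 ∨ 0 = 0
So s4 = 0 as required.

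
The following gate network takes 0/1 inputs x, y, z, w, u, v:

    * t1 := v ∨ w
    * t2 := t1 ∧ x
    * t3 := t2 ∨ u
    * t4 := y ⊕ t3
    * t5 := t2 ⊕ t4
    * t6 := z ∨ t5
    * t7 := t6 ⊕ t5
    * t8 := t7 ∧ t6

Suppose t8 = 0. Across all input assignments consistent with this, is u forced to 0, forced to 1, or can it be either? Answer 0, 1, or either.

Both values of u occur among assignments with t8 = 0:
  u=0: x=0, y=0, z=0, w=0, u=0, v=0
  u=1: x=0, y=0, z=0, w=0, u=1, v=0

either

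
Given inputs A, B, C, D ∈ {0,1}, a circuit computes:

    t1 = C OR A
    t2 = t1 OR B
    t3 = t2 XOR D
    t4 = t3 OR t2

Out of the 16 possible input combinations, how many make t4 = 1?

15

t4 = t3 OR t2 must be 1, so at least one of t3, t2 is 1.
Enumerating the 16 input combinations, 15 give t4 = 1 and 1 give t4 = 0.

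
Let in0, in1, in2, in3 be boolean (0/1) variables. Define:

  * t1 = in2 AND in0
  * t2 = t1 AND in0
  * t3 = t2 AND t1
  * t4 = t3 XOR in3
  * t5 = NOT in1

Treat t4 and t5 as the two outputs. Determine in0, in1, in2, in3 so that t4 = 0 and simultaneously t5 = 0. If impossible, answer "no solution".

Check with in0=0, in1=1, in2=0, in3=0:
t1 = in2 AND in0 = 0 AND 0 = 0
t2 = t1 AND in0 = 0 AND 0 = 0
t3 = t2 AND t1 = 0 AND 0 = 0
t4 = t3 XOR in3 = 0 XOR 0 = 0
t5 = NOT in1 = NOT 1 = 0
So t4 = 0 and t5 = 0.

in0=0, in1=1, in2=0, in3=0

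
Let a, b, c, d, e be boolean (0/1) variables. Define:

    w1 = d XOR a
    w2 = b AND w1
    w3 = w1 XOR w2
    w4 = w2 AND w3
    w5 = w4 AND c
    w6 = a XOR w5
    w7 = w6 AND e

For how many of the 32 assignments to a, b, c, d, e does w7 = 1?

w7 = w6 AND e must be 1, so both w6 = 1 and e = 1.
w6 = a XOR w5 must be 1, so a and w5 differ.
Enumerating the 32 input combinations, 8 give w7 = 1 and 24 give w7 = 0.

8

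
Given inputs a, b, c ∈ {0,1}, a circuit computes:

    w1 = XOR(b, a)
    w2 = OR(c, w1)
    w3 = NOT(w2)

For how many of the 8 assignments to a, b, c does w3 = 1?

w3 = NOT(w2) must be 1, so w2 = 0.
Satisfying assignments:
  a=0, b=0, c=0
  a=1, b=1, c=0

2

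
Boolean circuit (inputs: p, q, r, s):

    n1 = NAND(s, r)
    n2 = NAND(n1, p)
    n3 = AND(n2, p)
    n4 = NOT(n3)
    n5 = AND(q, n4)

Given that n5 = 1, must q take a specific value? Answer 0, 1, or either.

1

n5 = AND(q, n4) must be 1, so both q = 1 and n4 = 1.
n4 = NOT(n3) must be 1, so n3 = 0.
Every assignment with n5 = 1 has q = 1; there are 7 such assignment(s).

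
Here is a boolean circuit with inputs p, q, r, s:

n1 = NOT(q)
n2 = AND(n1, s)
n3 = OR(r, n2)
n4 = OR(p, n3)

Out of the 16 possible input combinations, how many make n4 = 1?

13

n4 = OR(p, n3) must be 1, so at least one of p, n3 is 1.
Enumerating the 16 input combinations, 13 give n4 = 1 and 3 give n4 = 0.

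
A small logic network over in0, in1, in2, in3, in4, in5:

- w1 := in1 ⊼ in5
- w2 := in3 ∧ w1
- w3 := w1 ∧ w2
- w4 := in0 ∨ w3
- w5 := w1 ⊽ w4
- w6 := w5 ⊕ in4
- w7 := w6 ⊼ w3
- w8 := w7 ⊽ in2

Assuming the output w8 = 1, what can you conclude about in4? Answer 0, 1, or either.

w8 = w7 ⊽ in2 must be 1, so both w7 = 0 and in2 = 0.
Every assignment with w8 = 1 has in4 = 1; there are 6 such assignment(s).

1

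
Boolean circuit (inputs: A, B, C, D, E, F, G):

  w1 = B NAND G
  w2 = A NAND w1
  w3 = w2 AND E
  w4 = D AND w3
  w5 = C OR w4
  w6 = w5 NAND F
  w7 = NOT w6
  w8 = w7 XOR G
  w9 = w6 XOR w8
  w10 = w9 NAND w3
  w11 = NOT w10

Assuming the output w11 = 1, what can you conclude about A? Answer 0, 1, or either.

0

w11 = NOT w10 must be 1, so w10 = 0.
Every assignment with w11 = 1 has A = 0; there are 16 such assignment(s).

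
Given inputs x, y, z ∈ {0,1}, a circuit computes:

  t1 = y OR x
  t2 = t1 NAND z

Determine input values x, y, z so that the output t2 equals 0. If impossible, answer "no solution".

x=1, y=0, z=1

t2 = t1 NAND z must be 0, so both t1 = 1 and z = 1.
t1 = y OR x must be 1, so at least one of y, x is 1.
Check with x=1, y=0, z=1:
t1 = y OR x = 0 OR 1 = 1
t2 = t1 NAND z = 1 NAND 1 = 0
So t2 = 0 as required.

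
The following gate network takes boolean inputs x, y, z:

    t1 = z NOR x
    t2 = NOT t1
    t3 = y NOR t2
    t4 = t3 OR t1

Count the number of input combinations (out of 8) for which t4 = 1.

t4 = t3 OR t1 must be 1, so at least one of t3, t1 is 1.
Enumerating the 8 input combinations, 2 give t4 = 1 and 6 give t4 = 0.

2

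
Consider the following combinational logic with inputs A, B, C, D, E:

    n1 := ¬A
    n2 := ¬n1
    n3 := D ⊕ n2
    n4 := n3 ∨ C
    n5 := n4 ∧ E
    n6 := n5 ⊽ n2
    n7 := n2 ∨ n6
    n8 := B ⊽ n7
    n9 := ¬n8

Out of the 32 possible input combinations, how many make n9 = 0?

3

n9 = ¬n8 must be 0, so n8 = 1.
Satisfying assignments:
  A=0, B=0, C=0, D=1, E=1
  A=0, B=0, C=1, D=0, E=1
  A=0, B=0, C=1, D=1, E=1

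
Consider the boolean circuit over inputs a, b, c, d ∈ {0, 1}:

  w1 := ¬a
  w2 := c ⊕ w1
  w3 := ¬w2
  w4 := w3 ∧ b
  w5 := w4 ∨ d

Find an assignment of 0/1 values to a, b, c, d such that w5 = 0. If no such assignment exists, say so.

a=1, b=0, c=1, d=0

w5 = w4 ∨ d must be 0, so both w4 = 0 and d = 0.
w4 = w3 ∧ b must be 0, so at least one of w3, b is 0.
Check with a=1, b=0, c=1, d=0:
w1 = ¬a = ¬1 = 0
w2 = c ⊕ w1 = 1 ⊕ 0 = 1
w3 = ¬w2 = ¬1 = 0
w4 = w3 ∧ b = 0 ∧ 0 = 0
w5 = w4 ∨ d = 0 ∨ 0 = 0
So w5 = 0 as required.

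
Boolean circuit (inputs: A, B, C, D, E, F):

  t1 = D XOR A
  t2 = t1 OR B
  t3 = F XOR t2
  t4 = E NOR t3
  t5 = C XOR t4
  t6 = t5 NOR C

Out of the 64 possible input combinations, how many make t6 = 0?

t6 = t5 NOR C must be 0, so at least one of t5, C is 1.
Enumerating the 64 input combinations, 40 give t6 = 0 and 24 give t6 = 1.

40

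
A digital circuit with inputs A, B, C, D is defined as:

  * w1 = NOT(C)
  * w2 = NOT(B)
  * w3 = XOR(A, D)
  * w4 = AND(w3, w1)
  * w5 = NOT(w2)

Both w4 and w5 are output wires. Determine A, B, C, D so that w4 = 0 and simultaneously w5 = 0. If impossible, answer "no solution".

Check with A=1, B=0, C=0, D=1:
w1 = NOT(C) = NOT 0 = 1
w2 = NOT(B) = NOT 0 = 1
w3 = XOR(A, D) = XOR(1, 1) = 0
w4 = AND(w3, w1) = AND(0, 1) = 0
w5 = NOT(w2) = NOT 1 = 0
So w4 = 0 and w5 = 0.

A=1, B=0, C=0, D=1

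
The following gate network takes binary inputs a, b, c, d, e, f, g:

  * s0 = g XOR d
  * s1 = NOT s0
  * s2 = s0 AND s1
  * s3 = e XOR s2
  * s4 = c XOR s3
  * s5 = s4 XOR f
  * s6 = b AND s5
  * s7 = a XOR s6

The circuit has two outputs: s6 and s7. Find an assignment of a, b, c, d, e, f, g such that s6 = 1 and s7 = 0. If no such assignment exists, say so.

a=1, b=1, c=1, d=1, e=0, f=0, g=0

Check with a=1, b=1, c=1, d=1, e=0, f=0, g=0:
s0 = g XOR d = 0 XOR 1 = 1
s1 = NOT s0 = NOT 1 = 0
s2 = s0 AND s1 = 1 AND 0 = 0
s3 = e XOR s2 = 0 XOR 0 = 0
s4 = c XOR s3 = 1 XOR 0 = 1
s5 = s4 XOR f = 1 XOR 0 = 1
s6 = b AND s5 = 1 AND 1 = 1
s7 = a XOR s6 = 1 XOR 1 = 0
So s6 = 1 and s7 = 0.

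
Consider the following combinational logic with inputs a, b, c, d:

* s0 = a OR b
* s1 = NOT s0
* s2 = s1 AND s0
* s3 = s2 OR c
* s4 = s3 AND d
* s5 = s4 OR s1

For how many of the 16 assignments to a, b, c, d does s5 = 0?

9

s5 = s4 OR s1 must be 0, so both s4 = 0 and s1 = 0.
s4 = s3 AND d must be 0, so at least one of s3, d is 0.
Enumerating the 16 input combinations, 9 give s5 = 0 and 7 give s5 = 1.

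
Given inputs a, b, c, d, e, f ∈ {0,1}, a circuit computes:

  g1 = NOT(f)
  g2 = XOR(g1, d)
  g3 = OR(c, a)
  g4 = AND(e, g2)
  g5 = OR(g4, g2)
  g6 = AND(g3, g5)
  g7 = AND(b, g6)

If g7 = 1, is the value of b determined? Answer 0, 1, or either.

g7 = AND(b, g6) must be 1, so both b = 1 and g6 = 1.
g6 = AND(g3, g5) must be 1, so both g3 = 1 and g5 = 1.
Every assignment with g7 = 1 has b = 1; there are 12 such assignment(s).

1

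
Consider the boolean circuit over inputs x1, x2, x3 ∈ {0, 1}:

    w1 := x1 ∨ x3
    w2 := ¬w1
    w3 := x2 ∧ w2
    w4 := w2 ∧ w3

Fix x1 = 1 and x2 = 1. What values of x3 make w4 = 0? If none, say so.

x3=1

w4 = w2 ∧ w3 must be 0, so at least one of w2, w3 is 0.
Check with x1 = 1 and x2 = 1 and x3=1:
w1 = x1 ∨ x3 = 1 ∨ 1 = 1
w2 = ¬w1 = ¬1 = 0
w3 = x2 ∧ w2 = 1 ∧ 0 = 0
w4 = w2 ∧ w3 = 0 ∧ 0 = 0
So w4 = 0.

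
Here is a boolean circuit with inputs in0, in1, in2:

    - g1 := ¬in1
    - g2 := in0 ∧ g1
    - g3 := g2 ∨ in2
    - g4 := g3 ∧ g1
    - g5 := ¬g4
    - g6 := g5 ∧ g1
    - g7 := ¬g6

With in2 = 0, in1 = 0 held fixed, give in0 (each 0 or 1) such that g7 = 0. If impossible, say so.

in0=0

g7 = ¬g6 must be 0, so g6 = 1.
g6 = g5 ∧ g1 must be 1, so both g5 = 1 and g1 = 1.
Check with in2 = 0, in1 = 0 and in0=0:
g1 = ¬in1 = ¬0 = 1
g2 = in0 ∧ g1 = 0 ∧ 1 = 0
g3 = g2 ∨ in2 = 0 ∨ 0 = 0
g4 = g3 ∧ g1 = 0 ∧ 1 = 0
g5 = ¬g4 = ¬0 = 1
g6 = g5 ∧ g1 = 1 ∧ 1 = 1
g7 = ¬g6 = ¬1 = 0
So g7 = 0.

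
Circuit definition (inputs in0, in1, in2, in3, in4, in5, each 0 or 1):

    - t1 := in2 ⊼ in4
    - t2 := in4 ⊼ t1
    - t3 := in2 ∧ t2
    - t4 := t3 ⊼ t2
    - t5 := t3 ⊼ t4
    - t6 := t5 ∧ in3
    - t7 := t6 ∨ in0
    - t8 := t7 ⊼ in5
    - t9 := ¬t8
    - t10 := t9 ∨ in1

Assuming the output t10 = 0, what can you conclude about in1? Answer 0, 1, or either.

t10 = t9 ∨ in1 must be 0, so both t9 = 0 and in1 = 0.
t9 = ¬t8 must be 0, so t8 = 1.
Every assignment with t10 = 0 has in1 = 0; there are 20 such assignment(s).

0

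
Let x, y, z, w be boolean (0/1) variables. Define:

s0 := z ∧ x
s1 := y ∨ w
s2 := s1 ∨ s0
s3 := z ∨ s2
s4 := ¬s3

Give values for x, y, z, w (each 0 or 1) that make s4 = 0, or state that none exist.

x=0, y=1, z=1, w=0

s4 = ¬s3 must be 0, so s3 = 1.
s3 = z ∨ s2 must be 1, so at least one of z, s2 is 1.
Check with x=0, y=1, z=1, w=0:
s0 = z ∧ x = 1 ∧ 0 = 0
s1 = y ∨ w = 1 ∨ 0 = 1
s2 = s1 ∨ s0 = 1 ∨ 0 = 1
s3 = z ∨ s2 = 1 ∨ 1 = 1
s4 = ¬s3 = ¬1 = 0
So s4 = 0 as required.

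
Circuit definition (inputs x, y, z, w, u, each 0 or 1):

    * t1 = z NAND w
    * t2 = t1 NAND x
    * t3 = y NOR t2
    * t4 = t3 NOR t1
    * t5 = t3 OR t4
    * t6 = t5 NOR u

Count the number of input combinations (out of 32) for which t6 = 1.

9

t6 = t5 NOR u must be 1, so both t5 = 0 and u = 0.
t5 = t3 OR t4 must be 0, so both t3 = 0 and t4 = 0.
t3 = y NOR t2 must be 0, so at least one of y, t2 is 1.
Enumerating the 32 input combinations, 9 give t6 = 1 and 23 give t6 = 0.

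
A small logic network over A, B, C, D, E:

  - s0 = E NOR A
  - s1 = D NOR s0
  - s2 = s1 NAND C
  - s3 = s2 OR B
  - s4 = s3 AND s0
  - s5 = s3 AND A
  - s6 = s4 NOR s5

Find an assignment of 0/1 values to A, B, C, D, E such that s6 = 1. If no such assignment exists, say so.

Check with A=0, B=0, C=1, D=0, E=1:
s0 = E NOR A = 1 NOR 0 = 0
s1 = D NOR s0 = 0 NOR 0 = 1
s2 = s1 NAND C = 1 NAND 1 = 0
s3 = s2 OR B = 0 OR 0 = 0
s4 = s3 AND s0 = 0 AND 0 = 0
s5 = s3 AND A = 0 AND 0 = 0
s6 = s4 NOR s5 = 0 NOR 0 = 1
So s6 = 1 as required.

A=0, B=0, C=1, D=0, E=1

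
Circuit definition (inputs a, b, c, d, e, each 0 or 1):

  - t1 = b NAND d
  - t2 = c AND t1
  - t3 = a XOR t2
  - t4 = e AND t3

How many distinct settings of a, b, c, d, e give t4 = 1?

8

t4 = e AND t3 must be 1, so both e = 1 and t3 = 1.
t3 = a XOR t2 must be 1, so a and t2 differ.
Enumerating the 32 input combinations, 8 give t4 = 1 and 24 give t4 = 0.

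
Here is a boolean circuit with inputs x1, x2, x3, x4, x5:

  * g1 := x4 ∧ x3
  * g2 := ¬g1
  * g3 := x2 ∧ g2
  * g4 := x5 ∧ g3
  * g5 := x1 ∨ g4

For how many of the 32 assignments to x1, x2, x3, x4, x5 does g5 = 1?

19

g5 = x1 ∨ g4 must be 1, so at least one of x1, g4 is 1.
Enumerating the 32 input combinations, 19 give g5 = 1 and 13 give g5 = 0.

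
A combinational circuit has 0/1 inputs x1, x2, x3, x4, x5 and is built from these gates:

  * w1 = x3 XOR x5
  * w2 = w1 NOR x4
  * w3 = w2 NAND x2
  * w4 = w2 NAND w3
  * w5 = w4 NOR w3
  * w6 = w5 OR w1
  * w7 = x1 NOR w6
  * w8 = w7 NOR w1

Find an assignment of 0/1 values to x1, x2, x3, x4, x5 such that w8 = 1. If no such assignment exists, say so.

x1=1, x2=0, x3=1, x4=1, x5=1

w8 = w7 NOR w1 must be 1, so both w7 = 0 and w1 = 0.
Check with x1=1, x2=0, x3=1, x4=1, x5=1:
w1 = x3 XOR x5 = 1 XOR 1 = 0
w2 = w1 NOR x4 = 0 NOR 1 = 0
w3 = w2 NAND x2 = 0 NAND 0 = 1
w4 = w2 NAND w3 = 0 NAND 1 = 1
w5 = w4 NOR w3 = 1 NOR 1 = 0
w6 = w5 OR w1 = 0 OR 0 = 0
w7 = x1 NOR w6 = 1 NOR 0 = 0
w8 = w7 NOR w1 = 0 NOR 0 = 1
So w8 = 1 as required.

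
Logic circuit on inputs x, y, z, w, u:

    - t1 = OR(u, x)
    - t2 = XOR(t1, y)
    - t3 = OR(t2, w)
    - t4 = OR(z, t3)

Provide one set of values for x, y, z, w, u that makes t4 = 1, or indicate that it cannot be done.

Check with x=0 y=0 z=0 w=1 u=1:
t1 = OR(u, x) = OR(1, 0) = 1
t2 = XOR(t1, y) = XOR(1, 0) = 1
t3 = OR(t2, w) = OR(1, 1) = 1
t4 = OR(z, t3) = OR(0, 1) = 1
So t4 = 1 as required.

x=0 y=0 z=0 w=1 u=1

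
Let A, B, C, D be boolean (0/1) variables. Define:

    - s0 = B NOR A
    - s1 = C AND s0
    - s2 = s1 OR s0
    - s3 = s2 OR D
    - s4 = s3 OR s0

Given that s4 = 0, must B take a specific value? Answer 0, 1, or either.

either

Both values of B occur among assignments with s4 = 0:
  B=0: A=1, B=0, C=0, D=0
  B=1: A=0, B=1, C=0, D=0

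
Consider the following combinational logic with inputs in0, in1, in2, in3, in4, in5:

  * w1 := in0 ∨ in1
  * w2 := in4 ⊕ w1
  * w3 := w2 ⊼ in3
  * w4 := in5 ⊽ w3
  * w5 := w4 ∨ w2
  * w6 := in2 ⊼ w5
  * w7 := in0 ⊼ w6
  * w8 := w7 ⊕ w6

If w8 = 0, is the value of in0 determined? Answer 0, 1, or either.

w8 = w7 ⊕ w6 must be 0, so w7 and w6 are equal.
Every assignment with w8 = 0 has in0 = 0; there are 24 such assignment(s).

0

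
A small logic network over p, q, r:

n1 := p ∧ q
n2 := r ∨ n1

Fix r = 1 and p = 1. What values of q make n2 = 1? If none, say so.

n2 = r ∨ n1 must be 1, so at least one of r, n1 is 1.
Check with r = 1 and p = 1 and q=1:
n1 = p ∧ q = 1 ∧ 1 = 1
n2 = r ∨ n1 = 1 ∨ 1 = 1
So n2 = 1.

q=1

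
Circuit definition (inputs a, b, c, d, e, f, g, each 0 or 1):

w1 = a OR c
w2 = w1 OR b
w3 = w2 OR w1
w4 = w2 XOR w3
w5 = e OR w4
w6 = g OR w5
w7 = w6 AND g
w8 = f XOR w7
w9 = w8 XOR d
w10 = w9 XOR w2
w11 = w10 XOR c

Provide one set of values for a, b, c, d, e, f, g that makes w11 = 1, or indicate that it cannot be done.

a=1, b=0, c=1, d=0, e=1, f=1, g=0

w11 = w10 XOR c must be 1, so w10 and c differ.
Check with a=1, b=0, c=1, d=0, e=1, f=1, g=0:
w1 = a OR c = 1 OR 1 = 1
w2 = w1 OR b = 1 OR 0 = 1
w3 = w2 OR w1 = 1 OR 1 = 1
w4 = w2 XOR w3 = 1 XOR 1 = 0
w5 = e OR w4 = 1 OR 0 = 1
w6 = g OR w5 = 0 OR 1 = 1
w7 = w6 AND g = 1 AND 0 = 0
w8 = f XOR w7 = 1 XOR 0 = 1
w9 = w8 XOR d = 1 XOR 0 = 1
w10 = w9 XOR w2 = 1 XOR 1 = 0
w11 = w10 XOR c = 0 XOR 1 = 1
So w11 = 1 as required.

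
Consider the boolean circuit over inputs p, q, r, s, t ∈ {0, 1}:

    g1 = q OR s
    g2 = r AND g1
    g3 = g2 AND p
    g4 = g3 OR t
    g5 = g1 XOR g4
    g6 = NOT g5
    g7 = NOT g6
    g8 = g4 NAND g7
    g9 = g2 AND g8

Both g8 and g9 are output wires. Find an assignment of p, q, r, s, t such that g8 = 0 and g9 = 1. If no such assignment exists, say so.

Across all 32 input combinations, none give both g8 = 0 and g9 = 1.

no solution exists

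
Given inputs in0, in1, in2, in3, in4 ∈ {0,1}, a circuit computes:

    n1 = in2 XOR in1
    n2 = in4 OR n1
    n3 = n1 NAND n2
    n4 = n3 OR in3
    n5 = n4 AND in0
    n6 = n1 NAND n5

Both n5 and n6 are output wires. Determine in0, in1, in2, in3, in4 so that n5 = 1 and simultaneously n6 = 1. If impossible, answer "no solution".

in0=1, in1=1, in2=1, in3=1, in4=0

Check with in0=1, in1=1, in2=1, in3=1, in4=0:
n1 = in2 XOR in1 = 1 XOR 1 = 0
n2 = in4 OR n1 = 0 OR 0 = 0
n3 = n1 NAND n2 = 0 NAND 0 = 1
n4 = n3 OR in3 = 1 OR 1 = 1
n5 = n4 AND in0 = 1 AND 1 = 1
n6 = n1 NAND n5 = 0 NAND 1 = 1
So n5 = 1 and n6 = 1.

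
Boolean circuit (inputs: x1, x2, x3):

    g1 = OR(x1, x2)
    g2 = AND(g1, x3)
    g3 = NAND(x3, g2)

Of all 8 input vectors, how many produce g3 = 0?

3

g3 = NAND(x3, g2) must be 0, so both x3 = 1 and g2 = 1.
g2 = AND(g1, x3) must be 1, so both g1 = 1 and x3 = 1.
g1 = OR(x1, x2) must be 1, so at least one of x1, x2 is 1.
Satisfying assignments:
  x1=0, x2=1, x3=1
  x1=1, x2=0, x3=1
  x1=1, x2=1, x3=1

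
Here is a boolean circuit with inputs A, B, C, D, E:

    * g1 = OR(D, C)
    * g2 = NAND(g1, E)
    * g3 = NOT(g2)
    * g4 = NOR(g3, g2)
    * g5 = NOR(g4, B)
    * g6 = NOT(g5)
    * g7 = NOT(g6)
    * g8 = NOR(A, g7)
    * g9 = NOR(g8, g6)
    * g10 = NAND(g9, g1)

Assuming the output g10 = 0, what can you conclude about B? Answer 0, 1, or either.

0

g10 = NAND(g9, g1) must be 0, so both g9 = 1 and g1 = 1.
Every assignment with g10 = 0 has B = 0; there are 12 such assignment(s).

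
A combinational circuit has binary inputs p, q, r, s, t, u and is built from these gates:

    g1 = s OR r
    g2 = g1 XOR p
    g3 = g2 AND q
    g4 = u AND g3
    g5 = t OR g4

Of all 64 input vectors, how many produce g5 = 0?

g5 = t OR g4 must be 0, so both t = 0 and g4 = 0.
g4 = u AND g3 must be 0, so at least one of u, g3 is 0.
Enumerating the 64 input combinations, 28 give g5 = 0 and 36 give g5 = 1.

28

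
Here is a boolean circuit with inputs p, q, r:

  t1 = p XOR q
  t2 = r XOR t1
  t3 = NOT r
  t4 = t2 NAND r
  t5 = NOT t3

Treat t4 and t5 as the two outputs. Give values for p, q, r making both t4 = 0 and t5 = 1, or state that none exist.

p=0, q=0, r=1

Check with p=0, q=0, r=1:
t1 = p XOR q = 0 XOR 0 = 0
t2 = r XOR t1 = 1 XOR 0 = 1
t3 = NOT r = NOT 1 = 0
t4 = t2 NAND r = 1 NAND 1 = 0
t5 = NOT t3 = NOT 0 = 1
So t4 = 0 and t5 = 1.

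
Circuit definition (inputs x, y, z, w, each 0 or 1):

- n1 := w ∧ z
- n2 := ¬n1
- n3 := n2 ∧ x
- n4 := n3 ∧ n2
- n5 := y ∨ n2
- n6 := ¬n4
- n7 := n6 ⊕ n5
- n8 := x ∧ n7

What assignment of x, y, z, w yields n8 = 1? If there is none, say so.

x=1 y=1 z=1 w=0

n8 = x ∧ n7 must be 1, so both x = 1 and n7 = 1.
n7 = n6 ⊕ n5 must be 1, so n6 and n5 differ.
Check with x=1 y=1 z=1 w=0:
n1 = w ∧ z = 0 ∧ 1 = 0
n2 = ¬n1 = ¬0 = 1
n3 = n2 ∧ x = 1 ∧ 1 = 1
n4 = n3 ∧ n2 = 1 ∧ 1 = 1
n5 = y ∨ n2 = 1 ∨ 1 = 1
n6 = ¬n4 = ¬1 = 0
n7 = n6 ⊕ n5 = 0 ⊕ 1 = 1
n8 = x ∧ n7 = 1 ∧ 1 = 1
So n8 = 1 as required.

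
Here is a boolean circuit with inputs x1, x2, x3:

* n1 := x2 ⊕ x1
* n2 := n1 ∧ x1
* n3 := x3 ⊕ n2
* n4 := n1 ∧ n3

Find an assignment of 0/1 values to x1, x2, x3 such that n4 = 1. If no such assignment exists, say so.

x1=0, x2=1, x3=1

n4 = n1 ∧ n3 must be 1, so both n1 = 1 and n3 = 1.
n1 = x2 ⊕ x1 must be 1, so x2 and x1 differ.
n3 = x3 ⊕ n2 must be 1, so x3 and n2 differ.
Check with x1=0, x2=1, x3=1:
n1 = x2 ⊕ x1 = 1 ⊕ 0 = 1
n2 = n1 ∧ x1 = 1 ∧ 0 = 0
n3 = x3 ⊕ n2 = 1 ⊕ 0 = 1
n4 = n1 ∧ n3 = 1 ∧ 1 = 1
So n4 = 1 as required.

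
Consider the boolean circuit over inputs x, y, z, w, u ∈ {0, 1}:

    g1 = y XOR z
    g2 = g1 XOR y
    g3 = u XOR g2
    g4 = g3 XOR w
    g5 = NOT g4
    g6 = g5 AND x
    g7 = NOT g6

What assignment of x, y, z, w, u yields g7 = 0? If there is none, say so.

x=1, y=1, z=1, w=0, u=1

g7 = NOT g6 must be 0, so g6 = 1.
Check with x=1, y=1, z=1, w=0, u=1:
g1 = y XOR z = 1 XOR 1 = 0
g2 = g1 XOR y = 0 XOR 1 = 1
g3 = u XOR g2 = 1 XOR 1 = 0
g4 = g3 XOR w = 0 XOR 0 = 0
g5 = NOT g4 = NOT 0 = 1
g6 = g5 AND x = 1 AND 1 = 1
g7 = NOT g6 = NOT 1 = 0
So g7 = 0 as required.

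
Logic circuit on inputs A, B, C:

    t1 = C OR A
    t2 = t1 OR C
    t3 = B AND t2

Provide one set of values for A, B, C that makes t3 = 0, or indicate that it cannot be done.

t3 = B AND t2 must be 0, so at least one of B, t2 is 0.
Check with A=0, B=0, C=1:
t1 = C OR A = 1 OR 0 = 1
t2 = t1 OR C = 1 OR 1 = 1
t3 = B AND t2 = 0 AND 1 = 0
So t3 = 0 as required.

A=0, B=0, C=1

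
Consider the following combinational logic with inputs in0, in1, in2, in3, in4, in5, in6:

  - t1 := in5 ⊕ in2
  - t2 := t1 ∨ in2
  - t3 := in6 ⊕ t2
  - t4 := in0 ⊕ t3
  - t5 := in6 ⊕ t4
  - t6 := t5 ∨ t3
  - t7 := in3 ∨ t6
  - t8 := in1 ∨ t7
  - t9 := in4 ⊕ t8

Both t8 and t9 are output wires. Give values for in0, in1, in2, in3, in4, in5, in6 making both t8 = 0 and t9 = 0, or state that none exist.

Check with in0=1 in1=0 in2=1 in3=0 in4=0 in5=1 in6=1:
t1 = in5 ⊕ in2 = 1 ⊕ 1 = 0
t2 = t1 ∨ in2 = 0 ∨ 1 = 1
t3 = in6 ⊕ t2 = 1 ⊕ 1 = 0
t4 = in0 ⊕ t3 = 1 ⊕ 0 = 1
t5 = in6 ⊕ t4 = 1 ⊕ 1 = 0
t6 = t5 ∨ t3 = 0 ∨ 0 = 0
t7 = in3 ∨ t6 = 0 ∨ 0 = 0
t8 = in1 ∨ t7 = 0 ∨ 0 = 0
t9 = in4 ⊕ t8 = 0 ⊕ 0 = 0
So t8 = 0 and t9 = 0.

in0=1 in1=0 in2=1 in3=0 in4=0 in5=1 in6=1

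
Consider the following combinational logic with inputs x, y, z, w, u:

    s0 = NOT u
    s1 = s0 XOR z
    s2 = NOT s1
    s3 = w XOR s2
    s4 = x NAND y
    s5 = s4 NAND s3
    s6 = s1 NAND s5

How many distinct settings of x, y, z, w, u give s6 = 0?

s6 = s1 NAND s5 must be 0, so both s1 = 1 and s5 = 1.
s1 = s0 XOR z must be 1, so s0 and z differ.
s5 = s4 NAND s3 must be 1, so at least one of s4, s3 is 0.
Enumerating the 32 input combinations, 10 give s6 = 0 and 22 give s6 = 1.

10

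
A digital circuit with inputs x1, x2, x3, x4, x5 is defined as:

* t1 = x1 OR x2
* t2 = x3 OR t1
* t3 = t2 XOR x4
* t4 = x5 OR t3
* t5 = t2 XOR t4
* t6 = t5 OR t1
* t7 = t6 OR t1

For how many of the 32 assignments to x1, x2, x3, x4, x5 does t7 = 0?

4

t7 = t6 OR t1 must be 0, so both t6 = 0 and t1 = 0.
Satisfying assignments:
  x1=0, x2=0, x3=0, x4=0, x5=0
  x1=0, x2=0, x3=1, x4=0, x5=0
  x1=0, x2=0, x3=1, x4=0, x5=1
  x1=0, x2=0, x3=1, x4=1, x5=1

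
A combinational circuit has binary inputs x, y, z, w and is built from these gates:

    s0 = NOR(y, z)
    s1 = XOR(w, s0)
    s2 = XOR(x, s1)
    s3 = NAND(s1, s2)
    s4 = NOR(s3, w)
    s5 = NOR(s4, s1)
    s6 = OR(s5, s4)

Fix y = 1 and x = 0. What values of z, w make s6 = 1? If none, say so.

s6 = OR(s5, s4) must be 1, so at least one of s5, s4 is 1.
Check with y = 1 and x = 0 and z=0, w=0:
s0 = NOR(y, z) = NOR(1, 0) = 0
s1 = XOR(w, s0) = XOR(0, 0) = 0
s2 = XOR(x, s1) = XOR(0, 0) = 0
s3 = NAND(s1, s2) = NAND(0, 0) = 1
s4 = NOR(s3, w) = NOR(1, 0) = 0
s5 = NOR(s4, s1) = NOR(0, 0) = 1
s6 = OR(s5, s4) = OR(1, 0) = 1
So s6 = 1.

z=0, w=0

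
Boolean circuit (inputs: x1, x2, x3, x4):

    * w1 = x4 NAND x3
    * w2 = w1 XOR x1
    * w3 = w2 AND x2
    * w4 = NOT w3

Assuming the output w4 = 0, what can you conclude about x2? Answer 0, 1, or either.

w4 = NOT w3 must be 0, so w3 = 1.
w3 = w2 AND x2 must be 1, so both w2 = 1 and x2 = 1.
w2 = w1 XOR x1 must be 1, so w1 and x1 differ.
Every assignment with w4 = 0 has x2 = 1; there are 4 such assignment(s).
  x1=0, x2=1, x3=0, x4=0
  x1=0, x2=1, x3=0, x4=1
  x1=0, x2=1, x3=1, x4=0
  x1=1, x2=1, x3=1, x4=1

1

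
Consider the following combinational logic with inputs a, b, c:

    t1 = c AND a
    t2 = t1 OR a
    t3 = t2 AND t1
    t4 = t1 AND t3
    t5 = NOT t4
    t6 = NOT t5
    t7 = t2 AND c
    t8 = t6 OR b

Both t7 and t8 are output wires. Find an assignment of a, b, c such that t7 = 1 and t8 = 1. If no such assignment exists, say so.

a=1, b=1, c=1

Check with a=1, b=1, c=1:
t1 = c AND a = 1 AND 1 = 1
t2 = t1 OR a = 1 OR 1 = 1
t3 = t2 AND t1 = 1 AND 1 = 1
t4 = t1 AND t3 = 1 AND 1 = 1
t5 = NOT t4 = NOT 1 = 0
t6 = NOT t5 = NOT 0 = 1
t7 = t2 AND c = 1 AND 1 = 1
t8 = t6 OR b = 1 OR 1 = 1
So t7 = 1 and t8 = 1.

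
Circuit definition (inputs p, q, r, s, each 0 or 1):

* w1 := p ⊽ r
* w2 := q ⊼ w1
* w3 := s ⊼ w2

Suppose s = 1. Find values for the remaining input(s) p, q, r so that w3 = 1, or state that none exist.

p=0, q=1, r=0

Check with s = 1 and p=0, q=1, r=0:
w1 = p ⊽ r = 0 ⊽ 0 = 1
w2 = q ⊼ w1 = 1 ⊼ 1 = 0
w3 = s ⊼ w2 = 1 ⊼ 0 = 1
So w3 = 1.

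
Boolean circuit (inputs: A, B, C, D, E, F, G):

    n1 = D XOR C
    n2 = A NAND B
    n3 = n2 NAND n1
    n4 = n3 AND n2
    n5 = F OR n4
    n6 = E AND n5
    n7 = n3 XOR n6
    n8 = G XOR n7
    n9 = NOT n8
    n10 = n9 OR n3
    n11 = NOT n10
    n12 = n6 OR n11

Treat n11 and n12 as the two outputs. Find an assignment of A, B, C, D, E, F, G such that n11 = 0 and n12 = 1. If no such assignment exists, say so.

Check with A=0 B=0 C=0 D=0 E=1 F=0 G=0:
n1 = D XOR C = 0 XOR 0 = 0
n2 = A NAND B = 0 NAND 0 = 1
n3 = n2 NAND n1 = 1 NAND 0 = 1
n4 = n3 AND n2 = 1 AND 1 = 1
n5 = F OR n4 = 0 OR 1 = 1
n6 = E AND n5 = 1 AND 1 = 1
n7 = n3 XOR n6 = 1 XOR 1 = 0
n8 = G XOR n7 = 0 XOR 0 = 0
n9 = NOT n8 = NOT 0 = 1
n10 = n9 OR n3 = 1 OR 1 = 1
n11 = NOT n10 = NOT 1 = 0
n12 = n6 OR n11 = 1 OR 0 = 1
So n11 = 0 and n12 = 1.

A=0 B=0 C=0 D=0 E=1 F=0 G=0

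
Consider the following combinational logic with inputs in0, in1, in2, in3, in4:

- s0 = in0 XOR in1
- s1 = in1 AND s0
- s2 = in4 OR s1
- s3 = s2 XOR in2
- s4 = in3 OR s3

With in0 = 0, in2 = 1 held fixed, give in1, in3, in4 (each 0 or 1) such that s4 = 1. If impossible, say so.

in1=0 in3=1 in4=0

s4 = in3 OR s3 must be 1, so at least one of in3, s3 is 1.
Check with in0 = 0, in2 = 1 and in1=0, in3=1, in4=0:
s0 = in0 XOR in1 = 0 XOR 0 = 0
s1 = in1 AND s0 = 0 AND 0 = 0
s2 = in4 OR s1 = 0 OR 0 = 0
s3 = s2 XOR in2 = 0 XOR 1 = 1
s4 = in3 OR s3 = 1 OR 1 = 1
So s4 = 1.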